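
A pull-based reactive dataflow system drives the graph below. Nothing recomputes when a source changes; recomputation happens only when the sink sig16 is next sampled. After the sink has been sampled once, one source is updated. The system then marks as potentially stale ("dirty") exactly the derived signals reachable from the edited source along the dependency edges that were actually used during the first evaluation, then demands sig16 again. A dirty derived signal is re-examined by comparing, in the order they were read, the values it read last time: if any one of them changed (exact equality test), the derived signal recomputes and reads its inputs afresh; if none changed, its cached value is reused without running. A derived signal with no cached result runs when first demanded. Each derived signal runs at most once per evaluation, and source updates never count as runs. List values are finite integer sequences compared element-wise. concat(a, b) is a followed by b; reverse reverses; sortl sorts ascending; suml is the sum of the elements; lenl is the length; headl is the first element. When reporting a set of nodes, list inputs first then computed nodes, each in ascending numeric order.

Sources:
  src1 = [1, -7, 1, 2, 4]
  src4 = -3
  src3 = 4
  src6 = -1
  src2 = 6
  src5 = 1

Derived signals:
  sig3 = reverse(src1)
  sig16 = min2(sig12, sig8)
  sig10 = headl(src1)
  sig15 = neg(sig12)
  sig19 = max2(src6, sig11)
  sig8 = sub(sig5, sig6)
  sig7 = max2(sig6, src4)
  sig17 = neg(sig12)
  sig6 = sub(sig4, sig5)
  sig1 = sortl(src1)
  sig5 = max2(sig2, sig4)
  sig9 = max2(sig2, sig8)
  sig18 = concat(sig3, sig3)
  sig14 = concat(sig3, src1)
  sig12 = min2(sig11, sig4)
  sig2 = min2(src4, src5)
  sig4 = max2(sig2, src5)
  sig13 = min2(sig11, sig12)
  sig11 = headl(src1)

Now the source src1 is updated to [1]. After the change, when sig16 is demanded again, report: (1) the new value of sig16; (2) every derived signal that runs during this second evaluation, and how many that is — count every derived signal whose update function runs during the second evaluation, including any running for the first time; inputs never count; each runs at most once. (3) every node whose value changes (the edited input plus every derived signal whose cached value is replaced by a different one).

First evaluation (everything demanded from the output):
  sig2 = min2(-3, 1) = -3
  sig4 = max2(-3, 1) = 1
  sig5 = max2(-3, 1) = 1
  sig6 = sub(1, 1) = 0
  sig8 = sub(1, 0) = 1
  sig11 = headl([1, -7, 1, 2, 4]) = 1
  sig12 = min2(1, 1) = 1
  sig16 = min2(1, 1) = 1

Propagation after the edit:
  sig11: runs — src1 [1, -7, 1, 2, 4]->[1]; result 1 (same value as before).
  sig12: checked — values it read are unchanged (sig11 unchanged, sig4 unchanged); reused cached 1 without running.
  sig16: checked — values it read are unchanged (sig12 unchanged, sig8 unchanged); reused cached 1 without running.

Key observation: the change is absorbed at sig11 — it re-runs but produces the same value, and the output's value is unchanged.

New value of sig16: 1.
Derived signals that run: sig11 — 1 in total.
Values that change: src1.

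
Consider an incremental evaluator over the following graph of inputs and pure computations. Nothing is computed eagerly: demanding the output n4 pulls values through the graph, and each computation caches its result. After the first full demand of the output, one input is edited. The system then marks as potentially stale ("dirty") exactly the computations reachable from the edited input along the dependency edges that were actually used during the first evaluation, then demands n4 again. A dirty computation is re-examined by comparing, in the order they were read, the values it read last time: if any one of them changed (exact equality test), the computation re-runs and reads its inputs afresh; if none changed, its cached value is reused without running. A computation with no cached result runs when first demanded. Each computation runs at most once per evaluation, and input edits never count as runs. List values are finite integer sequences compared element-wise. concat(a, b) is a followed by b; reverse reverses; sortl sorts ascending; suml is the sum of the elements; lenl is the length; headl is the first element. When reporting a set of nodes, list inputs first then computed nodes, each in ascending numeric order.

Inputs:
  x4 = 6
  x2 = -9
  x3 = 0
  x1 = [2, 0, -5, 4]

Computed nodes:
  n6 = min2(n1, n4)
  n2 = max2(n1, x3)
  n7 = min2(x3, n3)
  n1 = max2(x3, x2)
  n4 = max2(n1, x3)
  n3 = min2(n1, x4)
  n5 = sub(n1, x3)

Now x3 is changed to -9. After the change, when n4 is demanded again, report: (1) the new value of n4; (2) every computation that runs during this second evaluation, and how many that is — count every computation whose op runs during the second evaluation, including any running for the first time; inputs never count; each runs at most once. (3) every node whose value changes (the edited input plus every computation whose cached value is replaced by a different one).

Initial pass — values computed on the first demand:
  n1 = max2(0, -9) = 0
  n4 = max2(0, 0) = 0

Second demand — change propagation:
  n1: re-runs because x3 0->-9; new result -9.
  n4: re-runs because n1 0->-9; x3 0->-9; new result -9.

n4 now evaluates to -9.
Run set: n1, n4 (2 run).
Changed values: x3, n1, n4.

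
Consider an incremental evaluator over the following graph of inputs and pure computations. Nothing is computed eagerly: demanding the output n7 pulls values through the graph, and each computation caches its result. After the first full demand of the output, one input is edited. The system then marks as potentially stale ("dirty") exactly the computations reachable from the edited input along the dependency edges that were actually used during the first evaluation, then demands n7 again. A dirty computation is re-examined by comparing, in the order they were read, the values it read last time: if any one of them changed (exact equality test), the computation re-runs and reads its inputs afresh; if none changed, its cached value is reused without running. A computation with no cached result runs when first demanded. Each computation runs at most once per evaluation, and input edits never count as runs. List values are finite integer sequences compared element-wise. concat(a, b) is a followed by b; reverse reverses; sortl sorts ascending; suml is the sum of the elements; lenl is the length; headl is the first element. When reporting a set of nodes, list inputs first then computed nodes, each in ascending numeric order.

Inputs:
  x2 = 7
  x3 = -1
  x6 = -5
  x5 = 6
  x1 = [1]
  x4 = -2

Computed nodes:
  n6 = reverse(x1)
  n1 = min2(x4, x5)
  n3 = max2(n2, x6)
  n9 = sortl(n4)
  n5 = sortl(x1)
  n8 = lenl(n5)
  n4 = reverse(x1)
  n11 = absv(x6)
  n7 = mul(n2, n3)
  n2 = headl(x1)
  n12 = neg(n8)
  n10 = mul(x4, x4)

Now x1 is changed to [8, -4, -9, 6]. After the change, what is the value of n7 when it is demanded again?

n7 now evaluates to 64.

Initial pass — values computed on the first demand:
  n2 = headl([1]) = 1
  n3 = max2(1, -5) = 1
  n7 = mul(1, 1) = 1

Second demand — change propagation:
  n2: re-runs because x1 [1]->[8, -4, -9, 6]; new result 8.
  n3: re-runs because n2 1->8; new result 8.
  n7: re-runs because n2 1->8; n3 1->8; new result 64.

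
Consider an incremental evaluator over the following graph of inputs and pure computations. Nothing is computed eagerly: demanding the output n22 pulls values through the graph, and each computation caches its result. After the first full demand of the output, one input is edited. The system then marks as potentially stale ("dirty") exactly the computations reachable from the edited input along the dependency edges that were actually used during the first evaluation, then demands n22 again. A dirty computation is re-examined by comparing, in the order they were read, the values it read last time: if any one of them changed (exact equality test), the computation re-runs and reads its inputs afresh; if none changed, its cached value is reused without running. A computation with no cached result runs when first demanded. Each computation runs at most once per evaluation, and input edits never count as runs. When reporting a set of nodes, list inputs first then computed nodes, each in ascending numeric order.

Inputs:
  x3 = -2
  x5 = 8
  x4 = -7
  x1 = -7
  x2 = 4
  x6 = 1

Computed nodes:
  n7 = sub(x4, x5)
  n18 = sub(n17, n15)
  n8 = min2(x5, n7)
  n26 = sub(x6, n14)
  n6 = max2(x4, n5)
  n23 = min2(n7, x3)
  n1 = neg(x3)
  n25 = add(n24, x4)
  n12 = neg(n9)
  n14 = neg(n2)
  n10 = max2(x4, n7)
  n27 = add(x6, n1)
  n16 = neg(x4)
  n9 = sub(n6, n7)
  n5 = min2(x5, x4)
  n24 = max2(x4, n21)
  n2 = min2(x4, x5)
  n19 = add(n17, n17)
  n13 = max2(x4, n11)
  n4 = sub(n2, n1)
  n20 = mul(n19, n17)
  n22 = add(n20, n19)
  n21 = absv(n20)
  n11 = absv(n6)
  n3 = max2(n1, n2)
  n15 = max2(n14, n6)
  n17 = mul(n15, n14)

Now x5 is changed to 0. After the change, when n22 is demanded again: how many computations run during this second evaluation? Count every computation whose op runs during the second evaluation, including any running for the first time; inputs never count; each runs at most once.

Run set: n2, n5 (2 run).
The important point: at n6 every value read last time is unchanged, so the dirty flag clears without a run.

Initial pass — values computed on the first demand:
  n2 = min2(-7, 8) = -7
  n5 = min2(8, -7) = -7
  n6 = max2(-7, -7) = -7
  n14 = neg(-7) = 7
  n15 = max2(7, -7) = 7
  n17 = mul(7, 7) = 49
  n19 = add(49, 49) = 98
  n20 = mul(98, 49) = 4802
  n22 = add(4802, 98) = 4900

Second demand — change propagation:
  n2: re-runs because x5 8->0; new result -7 (unchanged).
  n5: re-runs because x5 8->0; new result -7 (unchanged).
  n6: re-examined; everything it read last time is the same (x4 unchanged, n5 unchanged) — cache -7 kept, no run.
  n14: re-examined; everything it read last time is the same (n2 unchanged) — cache 7 kept, no run.
  n15: re-examined; everything it read last time is the same (n14 unchanged, n6 unchanged) — cache 7 kept, no run.
  n17: re-examined; everything it read last time is the same (n15 unchanged, n14 unchanged) — cache 49 kept, no run.
  n19: re-examined; everything it read last time is the same (n17 unchanged, n17 unchanged) — cache 98 kept, no run.
  n20: re-examined; everything it read last time is the same (n19 unchanged, n17 unchanged) — cache 4802 kept, no run.
  n22: re-examined; everything it read last time is the same (n20 unchanged, n19 unchanged) — cache 4900 kept, no run.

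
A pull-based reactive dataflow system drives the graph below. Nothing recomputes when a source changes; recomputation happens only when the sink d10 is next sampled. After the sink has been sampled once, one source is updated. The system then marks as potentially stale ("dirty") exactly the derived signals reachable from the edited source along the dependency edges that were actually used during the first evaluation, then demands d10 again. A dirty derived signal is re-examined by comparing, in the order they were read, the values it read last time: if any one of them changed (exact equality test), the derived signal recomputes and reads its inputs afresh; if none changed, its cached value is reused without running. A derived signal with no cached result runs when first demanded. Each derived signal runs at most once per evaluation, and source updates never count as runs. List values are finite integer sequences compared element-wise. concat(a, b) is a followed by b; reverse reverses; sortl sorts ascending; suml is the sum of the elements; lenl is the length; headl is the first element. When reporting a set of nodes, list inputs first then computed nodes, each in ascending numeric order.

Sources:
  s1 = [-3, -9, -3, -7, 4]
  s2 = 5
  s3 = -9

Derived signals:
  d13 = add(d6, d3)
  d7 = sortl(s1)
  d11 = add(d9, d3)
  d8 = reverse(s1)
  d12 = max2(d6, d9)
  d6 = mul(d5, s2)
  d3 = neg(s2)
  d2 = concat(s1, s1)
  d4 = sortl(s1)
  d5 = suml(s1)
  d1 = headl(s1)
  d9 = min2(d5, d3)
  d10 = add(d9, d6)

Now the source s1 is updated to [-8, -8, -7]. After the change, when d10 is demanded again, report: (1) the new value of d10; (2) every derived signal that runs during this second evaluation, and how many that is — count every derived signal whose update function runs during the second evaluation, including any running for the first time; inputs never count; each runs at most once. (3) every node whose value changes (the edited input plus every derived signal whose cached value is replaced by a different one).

New value of d10: -138.
Derived signals that run: d5, d6, d9, d10 — 4 in total.
Values that change: s1, d5, d6, d9, d10.

First evaluation (everything demanded from the output):
  d3 = neg(5) = -5
  d5 = suml([-3, -9, -3, -7, 4]) = -18
  d6 = mul(-18, 5) = -90
  d9 = min2(-18, -5) = -18
  d10 = add(-18, -90) = -108

Propagation after the edit:
  d5: runs — s1 [-3, -9, -3, -7, 4]->[-8, -8, -7]; result -23.
  d6: runs — d5 -18->-23; result -115.
  d9: runs — d5 -18->-23; result -23.
  d10: runs — d9 -18->-23; d6 -90->-115; result -138.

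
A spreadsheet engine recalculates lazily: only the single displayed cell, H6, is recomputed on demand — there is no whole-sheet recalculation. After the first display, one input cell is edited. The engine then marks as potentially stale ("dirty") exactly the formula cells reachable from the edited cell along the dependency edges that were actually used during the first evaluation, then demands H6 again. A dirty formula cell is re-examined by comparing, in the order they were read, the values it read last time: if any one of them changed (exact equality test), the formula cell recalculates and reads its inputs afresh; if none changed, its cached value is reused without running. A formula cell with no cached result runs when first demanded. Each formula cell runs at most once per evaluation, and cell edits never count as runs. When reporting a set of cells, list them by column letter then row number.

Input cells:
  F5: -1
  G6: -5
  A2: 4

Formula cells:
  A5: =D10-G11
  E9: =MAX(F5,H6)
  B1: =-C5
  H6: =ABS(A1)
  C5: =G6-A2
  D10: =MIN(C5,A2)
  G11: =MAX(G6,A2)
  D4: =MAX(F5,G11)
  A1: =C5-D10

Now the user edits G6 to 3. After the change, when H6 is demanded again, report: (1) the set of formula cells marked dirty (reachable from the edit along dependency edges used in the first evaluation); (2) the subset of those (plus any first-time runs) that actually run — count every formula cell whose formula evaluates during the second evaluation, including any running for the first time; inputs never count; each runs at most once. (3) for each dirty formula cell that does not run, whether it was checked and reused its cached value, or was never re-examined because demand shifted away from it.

Marked dirty: A1, C5, D10, H6.
Formula cells that run: A1, C5, D10 — 3 in total.
Checked but reused from cache: H6.
Key observation: the change is absorbed at A1 — it re-runs but produces the same value, and the output's value is unchanged.

First evaluation (everything demanded from the output):
  C5 = -5 - 4 = -9
  D10 = MIN(-9, 4) = -9
  A1 = -9 - -9 = 0
  H6 = ABS(0) = 0

Propagation after the edit:
  C5: runs — G6 -5->3; result -1.
  D10: runs — C5 -9->-1; result -1.
  A1: runs — C5 -9->-1; D10 -9->-1; result 0 (same value as before).
  H6: checked — values it read are unchanged (A1 unchanged); reused cached 0 without running.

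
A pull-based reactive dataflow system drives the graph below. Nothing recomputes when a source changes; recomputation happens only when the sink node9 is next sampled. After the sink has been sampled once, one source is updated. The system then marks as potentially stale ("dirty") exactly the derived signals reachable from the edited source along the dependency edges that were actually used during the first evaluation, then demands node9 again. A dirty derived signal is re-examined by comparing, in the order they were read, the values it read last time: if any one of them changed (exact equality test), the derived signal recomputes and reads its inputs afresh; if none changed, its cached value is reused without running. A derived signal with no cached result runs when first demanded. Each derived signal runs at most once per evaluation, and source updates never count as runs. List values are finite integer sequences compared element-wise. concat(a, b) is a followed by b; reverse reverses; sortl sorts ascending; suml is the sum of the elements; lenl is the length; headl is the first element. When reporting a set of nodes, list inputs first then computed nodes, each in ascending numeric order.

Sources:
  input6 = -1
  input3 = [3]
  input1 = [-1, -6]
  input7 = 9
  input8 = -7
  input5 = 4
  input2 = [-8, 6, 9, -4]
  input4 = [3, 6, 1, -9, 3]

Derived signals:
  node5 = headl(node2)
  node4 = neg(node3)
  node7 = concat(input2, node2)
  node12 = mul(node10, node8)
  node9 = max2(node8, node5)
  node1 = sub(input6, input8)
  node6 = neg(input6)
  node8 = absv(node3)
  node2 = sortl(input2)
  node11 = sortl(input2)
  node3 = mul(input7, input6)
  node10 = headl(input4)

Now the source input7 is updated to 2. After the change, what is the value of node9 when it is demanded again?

First evaluation (everything demanded from the output):
  node2 = sortl([-8, 6, 9, -4]) = [-8, -4, 6, 9]
  node3 = mul(9, -1) = -9
  node5 = headl([-8, -4, 6, 9]) = -8
  node8 = absv(-9) = 9
  node9 = max2(9, -8) = 9

Propagation after the edit:
  node3: runs — input7 9->2; result -2.
  node8: runs — node3 -9->-2; result 2.
  node9: runs — node8 9->2; result 2.

New value of node9: 2.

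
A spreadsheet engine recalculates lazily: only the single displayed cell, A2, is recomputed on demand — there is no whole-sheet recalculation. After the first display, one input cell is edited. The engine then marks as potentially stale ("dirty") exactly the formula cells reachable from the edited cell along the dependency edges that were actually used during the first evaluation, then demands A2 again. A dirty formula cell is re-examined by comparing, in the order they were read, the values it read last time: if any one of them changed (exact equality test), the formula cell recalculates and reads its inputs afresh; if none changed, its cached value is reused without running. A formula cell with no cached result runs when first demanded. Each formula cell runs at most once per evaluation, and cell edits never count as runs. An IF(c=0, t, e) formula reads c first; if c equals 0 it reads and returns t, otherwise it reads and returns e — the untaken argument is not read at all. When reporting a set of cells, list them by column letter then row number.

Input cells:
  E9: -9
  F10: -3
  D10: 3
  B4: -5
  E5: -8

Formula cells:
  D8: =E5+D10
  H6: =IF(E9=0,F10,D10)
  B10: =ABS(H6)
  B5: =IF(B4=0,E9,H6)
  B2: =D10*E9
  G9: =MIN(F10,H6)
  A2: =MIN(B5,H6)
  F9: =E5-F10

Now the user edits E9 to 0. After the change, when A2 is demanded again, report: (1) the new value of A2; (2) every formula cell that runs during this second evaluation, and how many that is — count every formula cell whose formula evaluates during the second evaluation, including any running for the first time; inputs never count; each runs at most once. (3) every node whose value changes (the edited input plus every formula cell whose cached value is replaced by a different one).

New value of A2: -3.
Formula cells that run: A2, B5, H6 — 3 in total.
Values that change: A2, B5, E9, H6.

First evaluation (everything demanded from the output):
  H6 = IF(E9=0: E9=-9 -> else branch D10) = 3
  B5 = IF(B4=0: B4=-5 -> else branch H6) = 3
  A2 = MIN(3, 3) = 3

Propagation after the edit:
  H6: runs — E9 -9->0; result -3.
  B5: runs — H6 3->-3; result -3.
  A2: runs — B5 3->-3; H6 3->-3; result -3.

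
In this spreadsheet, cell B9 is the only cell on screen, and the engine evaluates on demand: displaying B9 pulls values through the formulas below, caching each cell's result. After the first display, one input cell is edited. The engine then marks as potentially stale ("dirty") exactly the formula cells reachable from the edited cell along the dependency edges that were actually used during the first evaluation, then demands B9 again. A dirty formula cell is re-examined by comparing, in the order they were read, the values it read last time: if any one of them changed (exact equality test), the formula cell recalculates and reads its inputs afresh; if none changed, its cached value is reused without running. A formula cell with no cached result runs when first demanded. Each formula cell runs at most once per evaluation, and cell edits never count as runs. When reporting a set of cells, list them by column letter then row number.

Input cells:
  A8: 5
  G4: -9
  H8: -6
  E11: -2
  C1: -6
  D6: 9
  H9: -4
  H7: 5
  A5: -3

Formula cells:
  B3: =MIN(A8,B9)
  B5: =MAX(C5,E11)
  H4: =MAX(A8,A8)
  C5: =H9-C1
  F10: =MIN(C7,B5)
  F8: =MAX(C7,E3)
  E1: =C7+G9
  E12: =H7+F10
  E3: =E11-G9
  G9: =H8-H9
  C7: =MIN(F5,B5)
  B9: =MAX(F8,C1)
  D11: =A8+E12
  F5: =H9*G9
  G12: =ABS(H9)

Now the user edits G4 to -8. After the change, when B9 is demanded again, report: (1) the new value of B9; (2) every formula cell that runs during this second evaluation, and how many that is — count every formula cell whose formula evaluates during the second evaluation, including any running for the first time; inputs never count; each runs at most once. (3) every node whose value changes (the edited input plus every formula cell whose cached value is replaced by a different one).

B9 now evaluates to 2.
Run set: none (0 run).
Changed values: G4.
The important point: nothing the output needs ever reads G4, so the edit is invisible to it.

Initial pass — values computed on the first demand:
  C5 = -4 - -6 = 2
  B5 = MAX(2, -2) = 2
  G9 = -6 - -4 = -2
  E3 = -2 - -2 = 0
  F5 = -4 * -2 = 8
  C7 = MIN(8, 2) = 2
  F8 = MAX(2, 0) = 2
  B9 = MAX(2, -6) = 2

Second demand — change propagation:
  no demanded computation ever read G4, so the edit dirties nothing and nothing runs.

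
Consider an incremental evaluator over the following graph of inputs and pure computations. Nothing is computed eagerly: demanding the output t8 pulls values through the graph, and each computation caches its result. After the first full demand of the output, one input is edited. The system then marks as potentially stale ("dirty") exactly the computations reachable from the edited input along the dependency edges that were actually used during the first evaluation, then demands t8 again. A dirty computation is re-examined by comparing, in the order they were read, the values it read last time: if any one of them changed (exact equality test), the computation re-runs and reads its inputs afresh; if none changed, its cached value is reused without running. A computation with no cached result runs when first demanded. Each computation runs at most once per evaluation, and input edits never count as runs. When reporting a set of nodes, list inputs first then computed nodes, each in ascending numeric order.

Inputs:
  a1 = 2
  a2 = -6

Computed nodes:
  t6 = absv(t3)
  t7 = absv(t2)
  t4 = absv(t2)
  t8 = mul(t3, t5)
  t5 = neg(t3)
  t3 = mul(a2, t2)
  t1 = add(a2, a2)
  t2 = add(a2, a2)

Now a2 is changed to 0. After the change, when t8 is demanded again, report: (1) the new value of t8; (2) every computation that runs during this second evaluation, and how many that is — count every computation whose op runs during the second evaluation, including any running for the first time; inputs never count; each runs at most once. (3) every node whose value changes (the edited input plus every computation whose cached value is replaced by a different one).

Initial pass — values computed on the first demand:
  t2 = add(-6, -6) = -12
  t3 = mul(-6, -12) = 72
  t5 = neg(72) = -72
  t8 = mul(72, -72) = -5184

Second demand — change propagation:
  t2: re-runs because a2 -6->0; a2 -6->0; new result 0.
  t3: re-runs because a2 -6->0; t2 -12->0; new result 0.
  t5: re-runs because t3 72->0; new result 0.
  t8: re-runs because t3 72->0; t5 -72->0; new result 0.

t8 now evaluates to 0.
Run set: t2, t3, t5, t8 (4 run).
Changed values: a2, t2, t3, t5, t8.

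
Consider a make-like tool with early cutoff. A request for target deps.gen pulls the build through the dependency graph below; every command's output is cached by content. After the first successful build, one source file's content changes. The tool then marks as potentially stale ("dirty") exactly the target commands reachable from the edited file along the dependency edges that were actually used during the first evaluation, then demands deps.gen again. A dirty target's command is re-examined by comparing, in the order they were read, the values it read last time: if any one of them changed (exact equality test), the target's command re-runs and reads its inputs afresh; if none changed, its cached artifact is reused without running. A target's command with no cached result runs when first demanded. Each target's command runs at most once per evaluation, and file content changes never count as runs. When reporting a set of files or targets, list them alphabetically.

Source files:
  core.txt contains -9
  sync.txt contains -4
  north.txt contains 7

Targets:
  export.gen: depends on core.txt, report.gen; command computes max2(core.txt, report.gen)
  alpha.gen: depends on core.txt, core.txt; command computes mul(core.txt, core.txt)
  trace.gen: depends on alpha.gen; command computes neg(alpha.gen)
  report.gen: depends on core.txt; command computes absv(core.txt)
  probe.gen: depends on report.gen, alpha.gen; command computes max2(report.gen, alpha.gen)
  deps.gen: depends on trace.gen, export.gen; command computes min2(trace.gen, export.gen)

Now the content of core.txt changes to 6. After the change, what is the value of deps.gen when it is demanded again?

Demanding deps.gen again yields -36.

First demand of the output computes:
  alpha.gen = mul(-9, -9) = 81
  report.gen = absv(-9) = 9
  export.gen = max2(-9, 9) = 9
  trace.gen = neg(81) = -81
  deps.gen = min2(-81, 9) = -81

After the edit, cleaning proceeds:
  alpha.gen: a read changed (core.txt -9->6; core.txt -9->6) — executes, giving 36.
  report.gen: a read changed (core.txt -9->6) — executes, giving 6.
  export.gen: a read changed (core.txt -9->6; report.gen 9->6) — executes, giving 6.
  trace.gen: a read changed (alpha.gen 81->36) — executes, giving -36.
  deps.gen: a read changed (trace.gen -81->-36; export.gen 9->6) — executes, giving -36.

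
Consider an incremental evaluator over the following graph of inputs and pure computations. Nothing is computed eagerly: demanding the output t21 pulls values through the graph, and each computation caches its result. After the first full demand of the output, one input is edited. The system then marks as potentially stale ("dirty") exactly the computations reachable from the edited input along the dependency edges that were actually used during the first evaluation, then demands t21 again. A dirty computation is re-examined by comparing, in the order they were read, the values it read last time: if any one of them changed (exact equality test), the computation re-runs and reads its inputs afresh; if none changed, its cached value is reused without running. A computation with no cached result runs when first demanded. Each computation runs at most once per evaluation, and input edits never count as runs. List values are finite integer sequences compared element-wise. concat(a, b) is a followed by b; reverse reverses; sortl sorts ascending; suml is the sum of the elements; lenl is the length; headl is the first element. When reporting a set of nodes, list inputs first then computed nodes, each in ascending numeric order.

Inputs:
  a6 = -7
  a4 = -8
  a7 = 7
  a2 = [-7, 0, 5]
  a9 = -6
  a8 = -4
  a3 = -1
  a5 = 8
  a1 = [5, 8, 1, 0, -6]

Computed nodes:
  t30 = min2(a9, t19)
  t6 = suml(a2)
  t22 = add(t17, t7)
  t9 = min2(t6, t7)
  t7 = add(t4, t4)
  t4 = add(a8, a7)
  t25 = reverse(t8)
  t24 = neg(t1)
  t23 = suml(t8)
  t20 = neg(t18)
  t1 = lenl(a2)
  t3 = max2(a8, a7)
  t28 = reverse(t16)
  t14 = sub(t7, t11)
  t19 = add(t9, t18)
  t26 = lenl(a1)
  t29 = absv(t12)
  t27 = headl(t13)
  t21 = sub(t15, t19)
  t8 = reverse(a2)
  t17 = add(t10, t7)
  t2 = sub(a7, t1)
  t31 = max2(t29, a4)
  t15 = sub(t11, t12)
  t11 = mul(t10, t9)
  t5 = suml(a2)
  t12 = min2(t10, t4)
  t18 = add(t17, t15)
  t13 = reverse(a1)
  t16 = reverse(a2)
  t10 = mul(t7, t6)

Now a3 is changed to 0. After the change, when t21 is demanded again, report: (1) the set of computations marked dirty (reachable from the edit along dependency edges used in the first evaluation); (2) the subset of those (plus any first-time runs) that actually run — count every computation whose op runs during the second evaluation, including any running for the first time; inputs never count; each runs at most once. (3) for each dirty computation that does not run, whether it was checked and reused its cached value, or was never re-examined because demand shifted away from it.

Initial pass — values computed on the first demand:
  t4 = add(-4, 7) = 3
  t6 = suml([-7, 0, 5]) = -2
  t7 = add(3, 3) = 6
  t9 = min2(-2, 6) = -2
  t10 = mul(6, -2) = -12
  t11 = mul(-12, -2) = 24
  t12 = min2(-12, 3) = -12
  t15 = sub(24, -12) = 36
  t17 = add(-12, 6) = -6
  t18 = add(-6, 36) = 30
  t19 = add(-2, 30) = 28
  t21 = sub(36, 28) = 8

Second demand — change propagation:
  no demanded computation ever read a3, so the edit dirties nothing and nothing runs.

The important point: nothing the output needs ever reads a3, so the edit is invisible to it.

Dirty set: none.
Run set: none (0 run).
All dirty computations ended up running.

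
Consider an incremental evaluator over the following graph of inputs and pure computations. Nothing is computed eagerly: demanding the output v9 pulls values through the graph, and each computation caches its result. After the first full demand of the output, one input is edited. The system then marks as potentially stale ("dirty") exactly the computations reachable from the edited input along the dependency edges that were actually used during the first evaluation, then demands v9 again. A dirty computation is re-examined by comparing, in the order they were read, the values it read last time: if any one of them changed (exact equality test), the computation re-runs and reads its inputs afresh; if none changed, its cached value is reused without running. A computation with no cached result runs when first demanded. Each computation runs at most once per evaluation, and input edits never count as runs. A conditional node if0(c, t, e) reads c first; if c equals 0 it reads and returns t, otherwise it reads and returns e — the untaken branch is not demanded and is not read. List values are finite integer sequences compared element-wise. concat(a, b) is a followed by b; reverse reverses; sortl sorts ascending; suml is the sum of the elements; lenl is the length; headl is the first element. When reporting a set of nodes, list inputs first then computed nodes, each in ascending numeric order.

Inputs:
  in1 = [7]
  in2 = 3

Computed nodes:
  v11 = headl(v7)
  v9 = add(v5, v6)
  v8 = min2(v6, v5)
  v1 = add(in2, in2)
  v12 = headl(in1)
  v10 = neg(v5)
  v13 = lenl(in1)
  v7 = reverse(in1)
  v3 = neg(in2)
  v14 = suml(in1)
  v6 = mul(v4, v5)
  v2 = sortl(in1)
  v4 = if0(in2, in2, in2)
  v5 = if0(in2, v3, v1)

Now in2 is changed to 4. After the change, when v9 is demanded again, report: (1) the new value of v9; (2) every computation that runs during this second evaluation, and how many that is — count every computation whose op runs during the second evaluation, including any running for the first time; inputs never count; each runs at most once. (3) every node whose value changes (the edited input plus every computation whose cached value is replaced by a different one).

v9 now evaluates to 40.
Run set: v1, v4, v5, v6, v9 (5 run).
Changed values: in2, v1, v4, v5, v6, v9.

Initial pass — values computed on the first demand:
  v1 = add(3, 3) = 6
  v4 = if0(in2=3 -> else branch in2) = 3
  v5 = if0(in2=3 -> else branch v1) = 6
  v6 = mul(3, 6) = 18
  v9 = add(6, 18) = 24

Second demand — change propagation:
  v1: re-runs because in2 3->4; in2 3->4; new result 8.
  v4: re-runs because in2 3->4; in2 3->4; new result 4.
  v5: re-runs because in2 3->4; v1 6->8; new result 8.
  v6: re-runs because v4 3->4; v5 6->8; new result 32.
  v9: re-runs because v5 6->8; v6 18->32; new result 40.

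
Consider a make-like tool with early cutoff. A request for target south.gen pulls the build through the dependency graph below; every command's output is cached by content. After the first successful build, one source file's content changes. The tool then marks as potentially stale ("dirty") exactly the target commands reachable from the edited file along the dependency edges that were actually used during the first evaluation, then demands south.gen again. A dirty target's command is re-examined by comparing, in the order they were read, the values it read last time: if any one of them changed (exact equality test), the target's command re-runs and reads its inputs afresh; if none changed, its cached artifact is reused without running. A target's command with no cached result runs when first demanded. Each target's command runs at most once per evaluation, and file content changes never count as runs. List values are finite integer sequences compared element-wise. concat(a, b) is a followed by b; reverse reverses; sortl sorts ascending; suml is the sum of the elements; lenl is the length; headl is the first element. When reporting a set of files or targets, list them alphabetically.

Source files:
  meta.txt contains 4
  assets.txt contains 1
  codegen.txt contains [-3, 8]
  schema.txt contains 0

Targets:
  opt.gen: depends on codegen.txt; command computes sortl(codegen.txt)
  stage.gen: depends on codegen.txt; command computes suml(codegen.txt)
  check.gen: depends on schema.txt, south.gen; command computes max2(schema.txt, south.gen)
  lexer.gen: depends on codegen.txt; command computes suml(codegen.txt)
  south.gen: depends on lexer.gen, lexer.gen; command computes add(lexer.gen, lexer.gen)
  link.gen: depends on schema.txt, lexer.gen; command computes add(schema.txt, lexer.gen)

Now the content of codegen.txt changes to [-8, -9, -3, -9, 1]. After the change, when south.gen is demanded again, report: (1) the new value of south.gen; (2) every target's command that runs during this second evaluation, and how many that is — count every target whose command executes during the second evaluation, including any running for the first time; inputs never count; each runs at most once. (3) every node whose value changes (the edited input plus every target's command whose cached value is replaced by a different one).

Demanding south.gen again yields -56.
2 target commands run: lexer.gen, south.gen.
The nodes whose values change: codegen.txt, lexer.gen, south.gen.

First demand of the output computes:
  lexer.gen = suml([-3, 8]) = 5
  south.gen = add(5, 5) = 10

After the edit, cleaning proceeds:
  lexer.gen: a read changed (codegen.txt [-3, 8]->[-8, -9, -3, -9, 1]) — executes, giving -28.
  south.gen: a read changed (lexer.gen 5->-28; lexer.gen 5->-28) — executes, giving -56.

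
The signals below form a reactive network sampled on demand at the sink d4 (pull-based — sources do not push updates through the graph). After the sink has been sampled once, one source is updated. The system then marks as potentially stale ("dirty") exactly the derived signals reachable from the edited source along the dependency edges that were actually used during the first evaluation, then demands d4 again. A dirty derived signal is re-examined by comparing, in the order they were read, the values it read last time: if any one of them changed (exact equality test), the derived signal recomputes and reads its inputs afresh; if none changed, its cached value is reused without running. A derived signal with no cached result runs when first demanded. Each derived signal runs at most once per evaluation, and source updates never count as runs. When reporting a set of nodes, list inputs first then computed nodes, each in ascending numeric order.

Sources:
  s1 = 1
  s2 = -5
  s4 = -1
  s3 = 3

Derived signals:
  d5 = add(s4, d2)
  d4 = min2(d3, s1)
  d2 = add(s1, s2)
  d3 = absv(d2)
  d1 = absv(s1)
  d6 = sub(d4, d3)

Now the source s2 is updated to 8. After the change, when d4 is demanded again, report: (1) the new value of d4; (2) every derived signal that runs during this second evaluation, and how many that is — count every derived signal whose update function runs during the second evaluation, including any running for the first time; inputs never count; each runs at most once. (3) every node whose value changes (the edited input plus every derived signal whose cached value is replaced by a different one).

Initial pass — values computed on the first demand:
  d2 = add(1, -5) = -4
  d3 = absv(-4) = 4
  d4 = min2(4, 1) = 1

Second demand — change propagation:
  d2: re-runs because s2 -5->8; new result 9.
  d3: re-runs because d2 -4->9; new result 9.
  d4: re-runs because d3 4->9; new result 1 (unchanged).

d4 now evaluates to 1.
Run set: d2, d3, d4 (3 run).
Changed values: s2, d2, d3.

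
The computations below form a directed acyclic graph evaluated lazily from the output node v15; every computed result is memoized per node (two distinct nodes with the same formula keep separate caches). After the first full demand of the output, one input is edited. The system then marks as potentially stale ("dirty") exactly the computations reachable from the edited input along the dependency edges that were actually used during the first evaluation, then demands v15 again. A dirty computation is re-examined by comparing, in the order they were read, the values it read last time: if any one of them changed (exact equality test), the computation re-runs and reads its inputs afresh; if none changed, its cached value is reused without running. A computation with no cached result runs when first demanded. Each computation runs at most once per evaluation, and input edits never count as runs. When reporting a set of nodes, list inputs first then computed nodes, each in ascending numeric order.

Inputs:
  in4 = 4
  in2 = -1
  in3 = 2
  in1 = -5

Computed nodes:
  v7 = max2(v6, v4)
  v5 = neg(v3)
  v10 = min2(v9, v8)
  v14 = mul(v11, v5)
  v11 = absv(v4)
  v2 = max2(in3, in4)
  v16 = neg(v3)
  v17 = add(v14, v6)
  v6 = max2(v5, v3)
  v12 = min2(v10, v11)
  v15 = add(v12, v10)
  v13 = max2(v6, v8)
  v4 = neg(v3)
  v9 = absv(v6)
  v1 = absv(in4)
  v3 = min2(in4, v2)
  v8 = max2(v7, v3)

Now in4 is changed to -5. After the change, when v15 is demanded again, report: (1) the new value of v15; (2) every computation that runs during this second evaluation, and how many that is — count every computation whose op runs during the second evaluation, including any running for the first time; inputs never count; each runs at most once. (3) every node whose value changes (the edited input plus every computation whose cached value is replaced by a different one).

Demanding v15 again yields 10.
12 computations run: v2, v3, v4, v5, v6, v7, v8, v9, v10, v11, v12, v15.
The nodes whose values change: in4, v2, v3, v4, v5, v6, v7, v8, v9, v10, v11, v12, v15.

First demand of the output computes:
  v2 = max2(2, 4) = 4
  v3 = min2(4, 4) = 4
  v4 = neg(4) = -4
  v5 = neg(4) = -4
  v6 = max2(-4, 4) = 4
  v7 = max2(4, -4) = 4
  v8 = max2(4, 4) = 4
  v9 = absv(4) = 4
  v10 = min2(4, 4) = 4
  v11 = absv(-4) = 4
  v12 = min2(4, 4) = 4
  v15 = add(4, 4) = 8

After the edit, cleaning proceeds:
  v2: a read changed (in4 4->-5) — executes, giving 2.
  v3: a read changed (in4 4->-5; v2 4->2) — executes, giving -5.
  v4: a read changed (v3 4->-5) — executes, giving 5.
  v5: a read changed (v3 4->-5) — executes, giving 5.
  v6: a read changed (v5 -4->5; v3 4->-5) — executes, giving 5.
  v7: a read changed (v6 4->5; v4 -4->5) — executes, giving 5.
  v8: a read changed (v7 4->5; v3 4->-5) — executes, giving 5.
  v9: a read changed (v6 4->5) — executes, giving 5.
  v10: a read changed (v9 4->5; v8 4->5) — executes, giving 5.
  v11: a read changed (v4 -4->5) — executes, giving 5.
  v12: a read changed (v10 4->5; v11 4->5) — executes, giving 5.
  v15: a read changed (v12 4->5; v10 4->5) — executes, giving 10.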